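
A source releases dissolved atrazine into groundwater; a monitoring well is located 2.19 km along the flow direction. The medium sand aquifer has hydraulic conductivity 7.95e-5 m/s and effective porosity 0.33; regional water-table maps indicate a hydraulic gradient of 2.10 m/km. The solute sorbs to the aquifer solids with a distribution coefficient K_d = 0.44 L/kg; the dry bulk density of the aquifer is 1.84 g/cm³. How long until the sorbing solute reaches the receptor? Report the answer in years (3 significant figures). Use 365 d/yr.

474 years

K = 7.95e-5 m/s × 86400 s/d = 6.869 m/d
Specific discharge q = 6.869 × 0.0021 = 0.01442 m/d
v_s = q/n_e = 0.01442/0.33 = 0.04371 m/d
Retardation R = 1 + ρ_b·K_d/n = 1 + 1.84×0.44/0.33 = 3.453
Contaminant velocity v_c = v/R = 0.04371/3.453 = 0.01266 m/d
L = 2.19 km = 2190 m
t = L/v_c = 2190/0.01266 = 173000 d
   = 173000/365 = 474 yr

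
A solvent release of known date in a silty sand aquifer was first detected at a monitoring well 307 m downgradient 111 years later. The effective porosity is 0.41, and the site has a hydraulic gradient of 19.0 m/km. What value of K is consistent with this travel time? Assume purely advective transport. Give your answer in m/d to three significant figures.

0.164 m/d

t = 111 years = 40520 d
v = L / t = 307 / 40520 = 0.007577 m/d
K = v · n / i = 0.007577 × 0.41 / 0.019 = 0.164 m/d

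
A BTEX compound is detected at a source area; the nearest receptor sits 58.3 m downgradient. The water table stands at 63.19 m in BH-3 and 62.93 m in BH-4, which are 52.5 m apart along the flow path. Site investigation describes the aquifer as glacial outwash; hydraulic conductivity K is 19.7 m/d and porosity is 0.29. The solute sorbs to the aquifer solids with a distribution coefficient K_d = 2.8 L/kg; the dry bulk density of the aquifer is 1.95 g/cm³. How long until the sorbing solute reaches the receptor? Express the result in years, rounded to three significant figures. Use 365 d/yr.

Hydraulic gradient i = (63.19 − 62.93) / 52.5 = 0.26 / 52.5 = 0.004952
q = Ki = 19.7 × 0.004952 = 0.09756 m/d
v = Ki/n = 19.7·0.004952/0.29 = 0.3364 m/d
Retardation R = 1 + ρ_b·K_d/n = 1 + 1.95×2.8/0.29 = 19.83
Contaminant velocity v_c = v/R = 0.3364/19.83 = 0.01697 m/d
t = L/v_c = 58.3/0.01697 = 3436 d
   = 3436/365 = 9.41 yr

9.41 years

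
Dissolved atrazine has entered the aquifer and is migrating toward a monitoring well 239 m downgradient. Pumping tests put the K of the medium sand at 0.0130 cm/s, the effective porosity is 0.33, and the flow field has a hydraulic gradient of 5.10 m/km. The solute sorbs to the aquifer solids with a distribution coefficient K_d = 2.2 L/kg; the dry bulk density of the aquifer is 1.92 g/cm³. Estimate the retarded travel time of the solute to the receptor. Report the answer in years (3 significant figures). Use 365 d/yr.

52.1 years

K = 0.0130 cm/s × 864 = 11.23 m/d
Specific discharge q = 11.23 × 0.0051 = 0.05728 m/d
v_s = q/n_e = 0.05728/0.33 = 0.1736 m/d
Retardation R = 1 + ρ_b·K_d/n = 1 + 1.92×2.2/0.33 = 13.80
Contaminant velocity v_c = v/R = 0.1736/13.80 = 0.01258 m/d
t = L/v_c = 239/0.01258 = 19000 d
   = 19000/365 = 52.1 yr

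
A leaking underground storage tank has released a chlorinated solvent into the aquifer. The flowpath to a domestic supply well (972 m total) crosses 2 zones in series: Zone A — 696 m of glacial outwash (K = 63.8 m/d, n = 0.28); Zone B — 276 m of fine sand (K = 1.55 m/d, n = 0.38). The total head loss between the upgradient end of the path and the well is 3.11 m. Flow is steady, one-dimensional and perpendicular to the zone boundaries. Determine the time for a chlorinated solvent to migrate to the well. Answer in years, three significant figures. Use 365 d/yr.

49.9 years

Steady 1-D flow in series ⇒ the Darcy flux q is identical in every zone and the zone head losses add (resistances L/K in series).
Σ(L/K) = 696/63.8 + 276/1.55 = 10.91 + 178.1 = 189.0 d
q = ΔH / Σ(L/K) = 3.11 / 189.0 = 0.01646 m/d (same in every zone)
Zone A: v = q/n = 0.01646/0.28 = 0.05878 m/d → t_A = 696/0.05878 = 11840 d
Zone B: v = q/n = 0.01646/0.38 = 0.04331 m/d → t_B = 276/0.04331 = 6373 d
Total t = 11840 + 6373 = 18210 d
   = 18210 / 365 = 49.9 yr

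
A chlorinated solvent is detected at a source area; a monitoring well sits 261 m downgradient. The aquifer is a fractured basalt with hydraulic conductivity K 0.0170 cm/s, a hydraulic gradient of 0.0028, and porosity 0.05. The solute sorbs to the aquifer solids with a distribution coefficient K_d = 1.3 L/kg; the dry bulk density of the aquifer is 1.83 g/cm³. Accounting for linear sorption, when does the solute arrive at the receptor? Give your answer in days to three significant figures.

K = 0.0170 cm/s × 864 = 14.69 m/d
Specific discharge q = 14.69 × 0.0028 = 0.04113 m/d
v = Ki/n = 14.69·0.0028/0.05 = 0.8225 m/d
Retardation R = 1 + ρ_b·K_d/n = 1 + 1.83×1.3/0.05 = 48.58
Contaminant velocity v_c = v/R = 0.8225/48.58 = 0.01693 m/d
t = L/v_c = 261/0.01693 = 15420 d

15400 days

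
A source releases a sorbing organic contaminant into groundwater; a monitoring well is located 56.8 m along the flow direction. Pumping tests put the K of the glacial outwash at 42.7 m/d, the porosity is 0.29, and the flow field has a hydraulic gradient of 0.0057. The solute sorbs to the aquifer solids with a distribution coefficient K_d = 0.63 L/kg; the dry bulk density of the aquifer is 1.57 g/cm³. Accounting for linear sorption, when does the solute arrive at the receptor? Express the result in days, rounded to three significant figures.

299 days

q = Ki = 42.7 × 0.0057 = 0.2434 m/d
Seepage velocity v = q / n = 0.2434 / 0.29 = 0.8393 m/d
Retardation R = 1 + ρ_b·K_d/n = 1 + 1.57×0.63/0.29 = 4.411
Contaminant velocity v_c = v/R = 0.8393/4.411 = 0.1903 m/d
t = L/v_c = 56.8/0.1903 = 298.5 d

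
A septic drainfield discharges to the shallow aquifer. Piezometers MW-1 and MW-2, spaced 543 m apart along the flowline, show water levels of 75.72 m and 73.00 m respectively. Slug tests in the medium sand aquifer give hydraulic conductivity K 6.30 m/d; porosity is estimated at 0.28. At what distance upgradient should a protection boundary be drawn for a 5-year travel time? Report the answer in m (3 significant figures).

206 m

Hydraulic gradient i = (75.72 − 73.00) / 543 = 2.72 / 543 = 0.005009
Specific discharge q = 6.30 × 0.005009 = 0.03156 m/d
Average linear velocity = 0.03156 / 0.28 = 0.1127 m/d
T = 5 yr × 365 = 1825 d
L = v × T = 0.1127 × 1825 = 205.7 m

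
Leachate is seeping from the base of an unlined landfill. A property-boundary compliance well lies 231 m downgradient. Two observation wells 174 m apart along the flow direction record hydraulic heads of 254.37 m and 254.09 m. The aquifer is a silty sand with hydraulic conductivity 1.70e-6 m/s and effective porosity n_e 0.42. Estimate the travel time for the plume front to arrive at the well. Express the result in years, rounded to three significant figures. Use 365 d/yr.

Hydraulic gradient i = (254.37 − 254.09) / 174 = 0.28 / 174 = 0.001609
K = 1.70e-6 m/s × 86400 s/d = 0.1469 m/d
q = Ki = 0.1469 × 0.001609 = 2.364e-4 m/d
v = Ki/n = 0.1469·0.001609/0.42 = 5.628e-4 m/d
t = L / v = 231 / 5.628e-4 = 410500 d
   = 410500 / 365 = 1120 yr

1120 years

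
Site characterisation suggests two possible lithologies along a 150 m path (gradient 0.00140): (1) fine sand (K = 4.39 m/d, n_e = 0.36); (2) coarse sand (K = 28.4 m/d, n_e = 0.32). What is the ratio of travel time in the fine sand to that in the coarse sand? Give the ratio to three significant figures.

7.28

Unit 1 (fine sand): v = 4.39×0.0014/0.36 = 0.01707 m/d, t = 150/0.01707 = 8786 d
Unit 2 (coarse sand): v = 28.4×0.0014/0.32 = 0.1242 m/d, t = 150/0.1242 = 1207 d
t(fine sand) / t(coarse sand) = 8786/1207 = 7.28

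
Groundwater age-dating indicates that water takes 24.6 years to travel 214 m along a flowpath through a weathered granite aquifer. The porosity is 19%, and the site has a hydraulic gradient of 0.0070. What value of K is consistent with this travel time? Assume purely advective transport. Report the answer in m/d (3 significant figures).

t = 24.6 years = 8979 d
v = L / t = 214 / 8979 = 0.02383 m/d
K = v · n / i = 0.02383 × 0.19 / 0.0070 = 0.647 m/d

0.647 m/d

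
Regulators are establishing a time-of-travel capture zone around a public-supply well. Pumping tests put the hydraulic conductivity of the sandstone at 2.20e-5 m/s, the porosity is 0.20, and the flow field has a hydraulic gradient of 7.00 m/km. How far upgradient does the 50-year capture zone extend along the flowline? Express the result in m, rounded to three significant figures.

K = 2.20e-5 m/s × 86400 s/d = 1.901 m/d
Specific discharge q = 1.901 × 0.0070 = 0.01331 m/d
v_s = q/n_e = 0.01331/0.20 = 0.06653 m/d
T = 50 yr × 365 = 18250 d
L = v × T = 0.06653 × 18250 = 1214 m

1210 m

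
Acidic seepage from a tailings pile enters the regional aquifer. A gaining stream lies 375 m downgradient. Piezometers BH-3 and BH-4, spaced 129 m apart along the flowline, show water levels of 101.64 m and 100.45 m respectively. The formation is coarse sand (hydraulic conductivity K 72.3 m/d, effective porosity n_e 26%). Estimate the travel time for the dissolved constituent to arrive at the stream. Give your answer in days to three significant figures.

146 days

Hydraulic gradient i = (101.64 − 100.45) / 129 = 1.19 / 129 = 0.009225
q = Ki = 72.3 × 0.009225 = 0.6670 m/d
v = Ki/n = 72.3·0.009225/0.26 = 2.565 m/d
t = L / v = 375 / 2.565 = 146.2 d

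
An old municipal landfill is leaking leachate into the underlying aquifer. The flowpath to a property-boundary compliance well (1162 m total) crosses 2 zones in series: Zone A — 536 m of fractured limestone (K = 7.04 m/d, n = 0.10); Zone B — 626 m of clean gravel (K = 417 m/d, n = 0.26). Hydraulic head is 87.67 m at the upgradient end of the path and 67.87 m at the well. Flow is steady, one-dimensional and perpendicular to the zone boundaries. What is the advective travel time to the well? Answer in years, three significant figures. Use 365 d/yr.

Total head drop ΔH = 87.67 − 67.87 = 19.80 m
Steady 1-D flow in series ⇒ the Darcy flux q is identical in every zone and the zone head losses add (resistances L/K in series).
Σ(L/K) = 536/7.04 + 626/417 = 76.14 + 1.501 = 77.64 d
q = ΔH / Σ(L/K) = 19.80 / 77.64 = 0.2550 m/d (same in every zone)
Zone A: v = q/n = 0.2550/0.10 = 2.550 m/d → t_A = 536/2.550 = 210.2 d
Zone B: v = q/n = 0.2550/0.26 = 0.9809 m/d → t_B = 626/0.9809 = 638.2 d
Total t = 210.2 + 638.2 = 848.4 d
   = 848.4 / 365 = 2.32 yr

2.32 years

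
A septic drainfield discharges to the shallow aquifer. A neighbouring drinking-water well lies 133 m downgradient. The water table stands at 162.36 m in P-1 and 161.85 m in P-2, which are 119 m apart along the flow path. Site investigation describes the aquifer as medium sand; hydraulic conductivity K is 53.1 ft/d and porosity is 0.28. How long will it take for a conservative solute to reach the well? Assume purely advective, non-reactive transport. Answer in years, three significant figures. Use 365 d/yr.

Hydraulic gradient i = (162.36 − 161.85) / 119 = 0.51 / 119 = 0.004286
K = 53.1 ft/d × 0.3048 = 16.18 m/d
Specific discharge q = 16.18 × 0.004286 = 0.06936 m/d
v_s = q/n_e = 0.06936/0.28 = 0.2477 m/d
t = L / v = 133 / 0.2477 = 536.9 d
   = 536.9 / 365 = 1.47 yr

1.47 years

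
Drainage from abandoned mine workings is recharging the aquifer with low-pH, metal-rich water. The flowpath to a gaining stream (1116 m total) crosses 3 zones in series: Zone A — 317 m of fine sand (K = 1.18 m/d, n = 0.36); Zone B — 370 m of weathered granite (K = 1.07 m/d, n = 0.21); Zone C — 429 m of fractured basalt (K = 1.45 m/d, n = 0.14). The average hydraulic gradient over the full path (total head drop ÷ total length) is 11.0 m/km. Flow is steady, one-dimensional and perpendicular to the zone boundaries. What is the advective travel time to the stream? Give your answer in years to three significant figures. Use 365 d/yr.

For zones in series the flux q is common to all zones; the equivalent conductivity is the harmonic (thickness-weighted) mean, K_eq = L_total / Σ(L_j/K_j).
Σ(L/K) = 317/1.18 + 370/1.07 + 429/1.45 = 268.6 + 345.8 + 295.9 = 910.3 d
K_eq = L_total / Σ(L/K) = 1116 / 910.3 = 1.226 m/d
q = K_eq · i = 1.226 × 0.011 = 0.01349 m/d (same in every zone)
Zone A: v = q/n = 0.01349/0.36 = 0.03746 m/d → t_A = 317/0.03746 = 8462 d
Zone B: v = q/n = 0.01349/0.21 = 0.06422 m/d → t_B = 370/0.06422 = 5762 d
Zone C: v = q/n = 0.01349/0.14 = 0.09633 m/d → t_C = 429/0.09633 = 4454 d
Total t = 8462 + 5762 + 4454 = 18680 d
   = 18680 / 365 = 51.2 yr

51.2 years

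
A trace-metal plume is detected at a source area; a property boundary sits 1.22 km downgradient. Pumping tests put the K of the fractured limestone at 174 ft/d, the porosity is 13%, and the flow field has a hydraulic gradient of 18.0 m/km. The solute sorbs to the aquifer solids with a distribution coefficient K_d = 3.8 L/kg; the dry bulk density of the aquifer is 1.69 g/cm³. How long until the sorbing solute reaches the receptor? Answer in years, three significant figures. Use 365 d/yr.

K = 174 ft/d × 0.3048 = 53.04 m/d
Specific discharge q = 53.04 × 0.018 = 0.9546 m/d
Seepage velocity v = q / n = 0.9546 / 0.13 = 7.343 m/d
Retardation R = 1 + ρ_b·K_d/n = 1 + 1.69×3.8/0.13 = 50.40
Contaminant velocity v_c = v/R = 7.343/50.40 = 0.1457 m/d
L = 1.22 km = 1220 m
t = L/v_c = 1220/0.1457 = 8373 d
   = 8373/365 = 22.9 yr

22.9 years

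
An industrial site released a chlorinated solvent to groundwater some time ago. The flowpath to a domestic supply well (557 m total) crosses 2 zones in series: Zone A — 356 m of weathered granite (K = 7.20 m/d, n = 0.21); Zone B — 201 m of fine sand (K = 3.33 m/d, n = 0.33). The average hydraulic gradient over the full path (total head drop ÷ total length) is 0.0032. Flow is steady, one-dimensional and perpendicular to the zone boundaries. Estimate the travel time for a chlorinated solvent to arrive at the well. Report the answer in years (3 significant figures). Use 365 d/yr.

23.8 years

Steady 1-D flow in series ⇒ the Darcy flux q is identical in every zone and the zone head losses add (resistances L/K in series).
Σ(L/K) = 356/7.20 + 201/3.33 = 49.44 + 60.36 = 109.8 d
K_eq = L_total / Σ(L/K) = 557 / 109.8 = 5.073 m/d
q = K_eq · i = 5.073 × 0.0032 = 0.01623 m/d (same in every zone)
Zone A: v = q/n = 0.01623/0.21 = 0.07730 m/d → t_A = 356/0.07730 = 4606 d
Zone B: v = q/n = 0.01623/0.33 = 0.04919 m/d → t_B = 201/0.04919 = 4086 d
Total t = 4606 + 4086 = 8692 d
   = 8692 / 365 = 23.8 yr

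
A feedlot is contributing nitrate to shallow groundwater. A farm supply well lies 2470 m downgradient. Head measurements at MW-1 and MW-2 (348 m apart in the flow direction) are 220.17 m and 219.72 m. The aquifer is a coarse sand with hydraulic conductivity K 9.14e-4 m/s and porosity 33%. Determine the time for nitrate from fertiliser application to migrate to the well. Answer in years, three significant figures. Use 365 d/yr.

Hydraulic gradient i = (220.17 − 219.72) / 348 = 0.45 / 348 = 0.001293
K = 9.14e-4 m/s × 86400 s/d = 78.97 m/d
q = Ki = 78.97 × 0.001293 = 0.1021 m/d
v = Ki/n = 78.97·0.001293/0.33 = 0.3094 m/d
t = L / v = 2470 / 0.3094 = 7982 d
   = 7982 / 365 = 21.9 yr

21.9 years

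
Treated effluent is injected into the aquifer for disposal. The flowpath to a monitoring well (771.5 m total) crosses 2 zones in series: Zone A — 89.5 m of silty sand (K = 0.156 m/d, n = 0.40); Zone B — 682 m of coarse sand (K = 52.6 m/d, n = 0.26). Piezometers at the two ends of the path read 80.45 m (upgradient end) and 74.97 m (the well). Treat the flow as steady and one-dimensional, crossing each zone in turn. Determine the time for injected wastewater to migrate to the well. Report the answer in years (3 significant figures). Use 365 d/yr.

Total head drop ΔH = 80.45 − 74.97 = 5.48 m
Continuity: the same q passes through each zone, so ΔH = q·Σ(L_j/K_j) — the zones act as resistances in series.
Σ(L/K) = 89.5/0.156 + 682/52.6 = 573.7 + 12.97 = 586.7 d
q = ΔH / Σ(L/K) = 5.48 / 586.7 = 0.009341 m/d (same in every zone)
Zone A: v = q/n = 0.009341/0.40 = 0.02335 m/d → t_A = 89.5/0.02335 = 3833 d
Zone B: v = q/n = 0.009341/0.26 = 0.03593 m/d → t_B = 682/0.03593 = 18980 d
Total t = 3833 + 18980 = 22820 d
   = 22820 / 365 = 62.5 yr

62.5 years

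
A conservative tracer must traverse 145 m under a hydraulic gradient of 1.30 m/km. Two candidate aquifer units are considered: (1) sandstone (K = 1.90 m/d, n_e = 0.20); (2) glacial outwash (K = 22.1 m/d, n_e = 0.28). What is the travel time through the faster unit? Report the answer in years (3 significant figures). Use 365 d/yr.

3.87 years

Unit 1 (sandstone): v = 1.90×0.0013/0.20 = 0.01235 m/d, t = 145/0.01235 = 11740 d
Unit 2 (glacial outwash): v = 22.1×0.0013/0.28 = 0.1026 m/d, t = 145/0.1026 = 1413 d
Faster: 1413 d / 365 = 3.87 yr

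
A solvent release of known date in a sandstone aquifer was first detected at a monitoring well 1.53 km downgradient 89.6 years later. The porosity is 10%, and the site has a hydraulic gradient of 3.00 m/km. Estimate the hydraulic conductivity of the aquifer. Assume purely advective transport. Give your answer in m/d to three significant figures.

1.56 m/d

t = 89.6 years = 32700 d
L = 1.53 km = 1530 m
v = L / t = 1530 / 32700 = 0.04678 m/d
K = v · n / i = 0.04678 × 0.10 / 0.0030 = 1.56 m/d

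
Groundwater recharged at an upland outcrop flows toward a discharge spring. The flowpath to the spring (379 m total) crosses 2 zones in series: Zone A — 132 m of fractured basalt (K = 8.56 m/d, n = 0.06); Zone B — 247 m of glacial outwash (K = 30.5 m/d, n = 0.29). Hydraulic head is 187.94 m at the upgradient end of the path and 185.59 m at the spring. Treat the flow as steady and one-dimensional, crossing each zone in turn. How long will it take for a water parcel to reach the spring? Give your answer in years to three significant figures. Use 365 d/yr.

2.18 years

Total head drop ΔH = 187.94 − 185.59 = 2.35 m
Continuity: the same q passes through each zone, so ΔH = q·Σ(L_j/K_j) — the zones act as resistances in series.
Σ(L/K) = 132/8.56 + 247/30.5 = 15.42 + 8.098 = 23.52 d
q = ΔH / Σ(L/K) = 2.35 / 23.52 = 0.09992 m/d (same in every zone)
Zone A: v = q/n = 0.09992/0.06 = 1.665 m/d → t_A = 132/1.665 = 79.26 d
Zone B: v = q/n = 0.09992/0.29 = 0.3446 m/d → t_B = 247/0.3446 = 716.9 d
Total t = 79.26 + 716.9 = 796.1 d
   = 796.1 / 365 = 2.18 yr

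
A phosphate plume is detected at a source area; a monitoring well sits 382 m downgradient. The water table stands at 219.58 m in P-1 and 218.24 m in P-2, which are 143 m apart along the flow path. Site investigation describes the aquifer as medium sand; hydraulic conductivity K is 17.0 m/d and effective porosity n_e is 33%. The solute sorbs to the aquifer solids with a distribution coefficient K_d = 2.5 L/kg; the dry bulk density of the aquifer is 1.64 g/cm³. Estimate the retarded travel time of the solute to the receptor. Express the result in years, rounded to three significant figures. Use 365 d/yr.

29.1 years

Hydraulic gradient i = (219.58 − 218.24) / 143 = 1.34 / 143 = 0.009371
q = Ki = 17.0 × 0.009371 = 0.1593 m/d
v = Ki/n = 17.0·0.009371/0.33 = 0.4827 m/d
Retardation R = 1 + ρ_b·K_d/n = 1 + 1.64×2.5/0.33 = 13.42
Contaminant velocity v_c = v/R = 0.4827/13.42 = 0.03596 m/d
t = L/v_c = 382/0.03596 = 10620 d
   = 10620/365 = 29.1 yr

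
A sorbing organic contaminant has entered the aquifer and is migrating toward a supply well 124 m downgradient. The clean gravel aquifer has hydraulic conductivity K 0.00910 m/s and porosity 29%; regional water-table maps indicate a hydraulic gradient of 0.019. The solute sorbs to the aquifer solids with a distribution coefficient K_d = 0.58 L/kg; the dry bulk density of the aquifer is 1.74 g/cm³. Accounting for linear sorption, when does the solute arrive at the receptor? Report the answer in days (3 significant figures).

K = 0.00910 m/s × 86400 s/d = 786.2 m/d
q = Ki = 786.2 × 0.019 = 14.94 m/d
Seepage velocity v = q / n = 14.94 / 0.29 = 51.51 m/d
Retardation R = 1 + ρ_b·K_d/n = 1 + 1.74×0.58/0.29 = 4.480
Contaminant velocity v_c = v/R = 51.51/4.480 = 11.50 m/d
t = L/v_c = 124/11.50 = 10.78 d

10.8 days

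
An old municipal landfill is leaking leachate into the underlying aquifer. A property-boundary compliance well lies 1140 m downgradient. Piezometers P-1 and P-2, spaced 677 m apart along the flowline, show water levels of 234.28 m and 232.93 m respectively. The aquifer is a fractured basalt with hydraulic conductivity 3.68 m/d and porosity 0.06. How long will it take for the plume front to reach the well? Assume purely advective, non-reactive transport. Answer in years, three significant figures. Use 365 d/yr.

25.5 years

Hydraulic gradient i = (234.28 − 232.93) / 677 = 1.35 / 677 = 0.001994
Specific discharge q = 3.68 × 0.001994 = 0.007338 m/d
v = Ki/n = 3.68·0.001994/0.06 = 0.1223 m/d
t = L / v = 1140 / 0.1223 = 9321 d
   = 9321 / 365 = 25.5 yr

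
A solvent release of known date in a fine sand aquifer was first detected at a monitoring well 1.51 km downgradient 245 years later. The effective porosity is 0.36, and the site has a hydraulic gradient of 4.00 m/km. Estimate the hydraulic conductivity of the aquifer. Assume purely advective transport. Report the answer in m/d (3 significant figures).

t = 245 years = 89430 d
L = 1.51 km = 1510 m
v = L / t = 1510 / 89430 = 0.01689 m/d
K = v · n / i = 0.01689 × 0.36 / 0.0040 = 1.52 m/d

1.52 m/d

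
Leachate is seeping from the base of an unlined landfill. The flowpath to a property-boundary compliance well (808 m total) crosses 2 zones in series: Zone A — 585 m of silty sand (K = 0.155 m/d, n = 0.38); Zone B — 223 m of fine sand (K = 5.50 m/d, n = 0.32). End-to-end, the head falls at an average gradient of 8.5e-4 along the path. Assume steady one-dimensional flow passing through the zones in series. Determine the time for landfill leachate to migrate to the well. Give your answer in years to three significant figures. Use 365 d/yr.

4470 years

Continuity: the same q passes through each zone, so ΔH = q·Σ(L_j/K_j) — the zones act as resistances in series.
Σ(L/K) = 585/0.155 + 223/5.50 = 3774 + 40.55 = 3815 d
K_eq = L_total / Σ(L/K) = 808 / 3815 = 0.2118 m/d
q = K_eq · i = 0.2118 × 8.5e-4 = 1.800e-4 m/d (same in every zone)
Zone A: v = q/n = 1.800e-4/0.38 = 4.738e-4 m/d → t_A = 585/4.738e-4 = 1.235e6 d
Zone B: v = q/n = 1.800e-4/0.32 = 5.626e-4 m/d → t_B = 223/5.626e-4 = 396400 d
Total t = 1.235e6 + 396400 = 1.631e6 d
   = 1.631e6 / 365 = 4470 yr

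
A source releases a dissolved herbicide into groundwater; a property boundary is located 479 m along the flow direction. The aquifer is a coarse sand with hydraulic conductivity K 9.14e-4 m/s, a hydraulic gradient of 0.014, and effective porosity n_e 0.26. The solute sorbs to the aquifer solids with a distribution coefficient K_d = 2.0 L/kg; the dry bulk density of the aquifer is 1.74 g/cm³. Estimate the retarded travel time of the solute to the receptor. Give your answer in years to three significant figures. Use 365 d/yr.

4.44 years

K = 9.14e-4 m/s × 86400 s/d = 78.97 m/d
Specific discharge q = 78.97 × 0.014 = 1.106 m/d
Average linear velocity = 1.106 / 0.26 = 4.252 m/d
Retardation R = 1 + ρ_b·K_d/n = 1 + 1.74×2.0/0.26 = 14.38
Contaminant velocity v_c = v/R = 4.252/14.38 = 0.2956 m/d
t = L/v_c = 479/0.2956 = 1620 d
   = 1620/365 = 4.44 yr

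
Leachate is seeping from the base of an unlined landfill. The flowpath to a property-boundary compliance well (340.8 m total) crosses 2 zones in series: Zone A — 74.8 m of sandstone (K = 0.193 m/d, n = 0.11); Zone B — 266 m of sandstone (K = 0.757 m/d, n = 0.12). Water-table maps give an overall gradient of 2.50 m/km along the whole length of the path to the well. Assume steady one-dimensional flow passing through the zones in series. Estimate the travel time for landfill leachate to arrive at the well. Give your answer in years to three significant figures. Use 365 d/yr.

95.4 years

Continuity: the same q passes through each zone, so ΔH = q·Σ(L_j/K_j) — the zones act as resistances in series.
Σ(L/K) = 74.8/0.193 + 266/0.757 = 387.6 + 351.4 = 739.0 d
K_eq = L_total / Σ(L/K) = 340.8 / 739.0 = 0.4612 m/d
q = K_eq · i = 0.4612 × 0.0025 = 0.001153 m/d (same in every zone)
Zone A: v = q/n = 0.001153/0.11 = 0.01048 m/d → t_A = 74.8/0.01048 = 7136 d
Zone B: v = q/n = 0.001153/0.12 = 0.009608 m/d → t_B = 266/0.009608 = 27680 d
Total t = 7136 + 27680 = 34820 d
   = 34820 / 365 = 95.4 yr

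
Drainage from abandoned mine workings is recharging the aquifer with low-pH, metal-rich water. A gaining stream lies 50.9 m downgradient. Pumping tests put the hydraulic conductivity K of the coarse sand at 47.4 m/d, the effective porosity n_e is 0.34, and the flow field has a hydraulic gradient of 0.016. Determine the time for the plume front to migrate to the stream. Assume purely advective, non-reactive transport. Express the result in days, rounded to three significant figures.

22.8 days

q = Ki = 47.4 × 0.016 = 0.7584 m/d
Average linear velocity = 0.7584 / 0.34 = 2.231 m/d
t = L / v = 50.9 / 2.231 = 22.82 d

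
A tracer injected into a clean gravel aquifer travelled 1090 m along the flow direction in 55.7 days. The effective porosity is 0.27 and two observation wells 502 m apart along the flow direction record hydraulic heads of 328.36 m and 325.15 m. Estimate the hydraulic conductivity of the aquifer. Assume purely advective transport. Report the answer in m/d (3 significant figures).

826 m/d

Hydraulic gradient i = (328.36 − 325.15) / 502 = 3.21 / 502 = 0.006394
v = L / t = 1090 / 55.7 = 19.57 m/d
K = v · n / i = 19.57 × 0.27 / 0.006394 = 826 m/d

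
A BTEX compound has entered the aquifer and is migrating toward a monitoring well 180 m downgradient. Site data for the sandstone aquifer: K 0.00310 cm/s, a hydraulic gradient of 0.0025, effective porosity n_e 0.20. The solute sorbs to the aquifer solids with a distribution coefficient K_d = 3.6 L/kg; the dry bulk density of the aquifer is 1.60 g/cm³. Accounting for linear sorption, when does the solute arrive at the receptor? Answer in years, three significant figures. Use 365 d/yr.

K = 0.00310 cm/s × 864 = 2.678 m/d
Darcy flux q = K·i = 2.678 × 0.0025 = 0.006696 m/d
v_s = q/n_e = 0.006696/0.20 = 0.03348 m/d
Retardation R = 1 + ρ_b·K_d/n = 1 + 1.60×3.6/0.20 = 29.80
Contaminant velocity v_c = v/R = 0.03348/29.80 = 0.001123 m/d
t = L/v_c = 180/0.001123 = 160200 d
   = 160200/365 = 439 yr

439 years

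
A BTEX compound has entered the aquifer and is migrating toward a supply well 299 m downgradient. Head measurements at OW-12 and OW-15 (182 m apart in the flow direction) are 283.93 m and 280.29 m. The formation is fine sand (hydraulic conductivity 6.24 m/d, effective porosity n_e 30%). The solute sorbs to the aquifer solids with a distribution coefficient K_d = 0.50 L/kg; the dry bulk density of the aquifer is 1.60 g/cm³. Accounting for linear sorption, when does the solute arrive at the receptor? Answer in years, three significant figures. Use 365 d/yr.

7.22 years

Hydraulic gradient i = (283.93 − 280.29) / 182 = 3.64 / 182 = 0.02000
Darcy flux q = K·i = 6.24 × 0.02000 = 0.1248 m/d
v_s = q/n_e = 0.1248/0.30 = 0.4160 m/d
Retardation R = 1 + ρ_b·K_d/n = 1 + 1.60×0.50/0.30 = 3.667
Contaminant velocity v_c = v/R = 0.4160/3.667 = 0.1135 m/d
t = L/v_c = 299/0.1135 = 2635 d
   = 2635/365 = 7.22 yr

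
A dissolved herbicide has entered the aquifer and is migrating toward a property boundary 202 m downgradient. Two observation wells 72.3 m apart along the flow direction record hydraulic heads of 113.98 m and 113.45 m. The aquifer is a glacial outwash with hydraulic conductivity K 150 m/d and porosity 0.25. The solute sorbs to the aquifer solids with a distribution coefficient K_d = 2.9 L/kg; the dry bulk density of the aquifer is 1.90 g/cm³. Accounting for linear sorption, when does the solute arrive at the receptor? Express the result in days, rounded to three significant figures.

Hydraulic gradient i = (113.98 − 113.45) / 72.3 = 0.53 / 72.3 = 0.007331
q = Ki = 150 × 0.007331 = 1.100 m/d
Seepage velocity v = q / n = 1.100 / 0.25 = 4.398 m/d
Retardation R = 1 + ρ_b·K_d/n = 1 + 1.90×2.9/0.25 = 23.04
Contaminant velocity v_c = v/R = 4.398/23.04 = 0.1909 m/d
t = L/v_c = 202/0.1909 = 1058 d

1060 days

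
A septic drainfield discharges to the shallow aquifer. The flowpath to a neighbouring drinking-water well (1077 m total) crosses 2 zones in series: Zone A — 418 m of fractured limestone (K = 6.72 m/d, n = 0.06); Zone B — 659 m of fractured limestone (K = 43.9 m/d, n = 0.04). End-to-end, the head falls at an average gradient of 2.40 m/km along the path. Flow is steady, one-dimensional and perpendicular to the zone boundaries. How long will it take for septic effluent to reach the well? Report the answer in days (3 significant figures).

Steady 1-D flow in series ⇒ the Darcy flux q is identical in every zone and the zone head losses add (resistances L/K in series).
Σ(L/K) = 418/6.72 + 659/43.9 = 62.20 + 15.01 = 77.21 d
K_eq = L_total / Σ(L/K) = 1077 / 77.21 = 13.95 m/d
q = K_eq · i = 13.95 × 0.0024 = 0.03348 m/d (same in every zone)
Zone A: v = q/n = 0.03348/0.06 = 0.5579 m/d → t_A = 418/0.5579 = 749.2 d
Zone B: v = q/n = 0.03348/0.04 = 0.8369 m/d → t_B = 659/0.8369 = 787.4 d
Total t = 749.2 + 787.4 = 1537 d

1540 days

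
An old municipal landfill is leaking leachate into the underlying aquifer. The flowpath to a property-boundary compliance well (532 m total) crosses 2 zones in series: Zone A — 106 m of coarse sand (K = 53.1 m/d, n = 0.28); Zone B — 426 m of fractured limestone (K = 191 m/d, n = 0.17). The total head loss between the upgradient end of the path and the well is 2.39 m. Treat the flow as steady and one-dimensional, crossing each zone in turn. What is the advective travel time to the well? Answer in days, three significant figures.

181 days

Steady 1-D flow in series ⇒ the Darcy flux q is identical in every zone and the zone head losses add (resistances L/K in series).
Σ(L/K) = 106/53.1 + 426/191 = 1.996 + 2.230 = 4.227 d
q = ΔH / Σ(L/K) = 2.39 / 4.227 = 0.5655 m/d (same in every zone)
Zone A: v = q/n = 0.5655/0.28 = 2.020 m/d → t_A = 106/2.020 = 52.49 d
Zone B: v = q/n = 0.5655/0.17 = 3.326 m/d → t_B = 426/3.326 = 128.1 d
Total t = 52.49 + 128.1 = 180.6 d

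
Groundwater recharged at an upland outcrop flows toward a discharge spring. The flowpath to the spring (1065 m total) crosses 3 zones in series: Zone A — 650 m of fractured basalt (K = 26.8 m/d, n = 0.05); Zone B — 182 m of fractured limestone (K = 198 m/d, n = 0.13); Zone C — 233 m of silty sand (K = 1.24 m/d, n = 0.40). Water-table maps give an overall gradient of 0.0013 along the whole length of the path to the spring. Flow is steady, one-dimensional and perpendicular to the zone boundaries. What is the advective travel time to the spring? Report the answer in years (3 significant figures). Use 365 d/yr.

63.0 years

For zones in series the flux q is common to all zones; the equivalent conductivity is the harmonic (thickness-weighted) mean, K_eq = L_total / Σ(L_j/K_j).
Σ(L/K) = 650/26.8 + 182/198 + 233/1.24 = 24.25 + 0.9192 + 187.9 = 213.1 d
K_eq = L_total / Σ(L/K) = 1065 / 213.1 = 4.998 m/d
q = K_eq · i = 4.998 × 0.0013 = 0.006498 m/d (same in every zone)
Zone A: v = q/n = 0.006498/0.05 = 0.1300 m/d → t_A = 650/0.1300 = 5002 d
Zone B: v = q/n = 0.006498/0.13 = 0.04998 m/d → t_B = 182/0.04998 = 3641 d
Zone C: v = q/n = 0.006498/0.40 = 0.01624 m/d → t_C = 233/0.01624 = 14340 d
Total t = 5002 + 3641 + 14340 = 22990 d
   = 22990 / 365 = 63.0 yr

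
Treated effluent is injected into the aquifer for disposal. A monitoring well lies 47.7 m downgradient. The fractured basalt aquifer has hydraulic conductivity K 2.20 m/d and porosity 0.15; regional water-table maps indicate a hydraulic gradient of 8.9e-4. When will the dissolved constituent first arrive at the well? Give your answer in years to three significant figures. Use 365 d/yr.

10.0 years

Darcy flux q = K·i = 2.20 × 8.9e-4 = 0.001958 m/d
v = Ki/n = 2.20·8.9e-4/0.15 = 0.01305 m/d
t = L / v = 47.7 / 0.01305 = 3654 d
   = 3654 / 365 = 10.0 yr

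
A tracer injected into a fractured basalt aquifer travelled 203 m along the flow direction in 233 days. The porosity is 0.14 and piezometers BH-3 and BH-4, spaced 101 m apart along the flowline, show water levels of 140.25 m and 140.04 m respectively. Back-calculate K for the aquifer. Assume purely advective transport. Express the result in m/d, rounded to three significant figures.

Hydraulic gradient i = (140.25 − 140.04) / 101 = 0.21 / 101 = 0.002079
v = L / t = 203 / 233 = 0.8712 m/d
K = v · n / i = 0.8712 × 0.14 / 0.002079 = 58.7 m/d

58.7 m/d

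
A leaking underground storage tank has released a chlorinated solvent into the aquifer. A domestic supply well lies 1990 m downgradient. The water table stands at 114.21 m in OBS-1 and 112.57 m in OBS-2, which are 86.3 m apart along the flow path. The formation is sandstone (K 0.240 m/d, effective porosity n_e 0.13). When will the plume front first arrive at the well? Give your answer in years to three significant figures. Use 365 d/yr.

155 years

Hydraulic gradient i = (114.21 − 112.57) / 86.3 = 1.64 / 86.3 = 0.01900
q = Ki = 0.240 × 0.01900 = 0.004561 m/d
Seepage velocity v = q / n = 0.004561 / 0.13 = 0.03508 m/d
t = L / v = 1990 / 0.03508 = 56720 d
   = 56720 / 365 = 155 yr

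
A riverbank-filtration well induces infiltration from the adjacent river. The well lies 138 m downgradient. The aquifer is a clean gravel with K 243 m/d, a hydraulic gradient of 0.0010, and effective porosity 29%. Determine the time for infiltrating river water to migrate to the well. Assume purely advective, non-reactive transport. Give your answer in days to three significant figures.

Specific discharge q = 243 × 0.0010 = 0.2430 m/d
v = Ki/n = 243·0.0010/0.29 = 0.8379 m/d
t = L / v = 138 / 0.8379 = 164.7 d

165 days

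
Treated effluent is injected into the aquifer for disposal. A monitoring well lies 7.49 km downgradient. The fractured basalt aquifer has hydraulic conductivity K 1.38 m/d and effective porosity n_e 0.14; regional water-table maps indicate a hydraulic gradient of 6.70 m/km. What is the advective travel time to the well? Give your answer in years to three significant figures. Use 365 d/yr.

Darcy flux q = K·i = 1.38 × 0.0067 = 0.009246 m/d
Average linear velocity = 0.009246 / 0.14 = 0.06604 m/d
L = 7.49 km = 7490 m
t = L / v = 7490 / 0.06604 = 113400 d
   = 113400 / 365 = 311 yr

311 years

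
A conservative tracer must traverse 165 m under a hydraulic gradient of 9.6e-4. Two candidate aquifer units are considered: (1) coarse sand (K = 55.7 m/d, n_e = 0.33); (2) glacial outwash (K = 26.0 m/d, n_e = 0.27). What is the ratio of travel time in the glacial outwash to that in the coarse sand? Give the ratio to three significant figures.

1.75

Unit 1 (coarse sand): v = 55.7×9.6e-4/0.33 = 0.1620 m/d, t = 165/0.1620 = 1018 d
Unit 2 (glacial outwash): v = 26.0×9.6e-4/0.27 = 0.09244 m/d, t = 165/0.09244 = 1785 d
t(glacial outwash) / t(coarse sand) = 1785/1018 = 1.75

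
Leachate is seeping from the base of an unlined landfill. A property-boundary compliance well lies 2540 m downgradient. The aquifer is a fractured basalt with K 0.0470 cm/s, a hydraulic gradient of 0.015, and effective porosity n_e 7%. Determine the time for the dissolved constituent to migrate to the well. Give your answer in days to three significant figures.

K = 0.0470 cm/s × 864 = 40.61 m/d
Specific discharge q = 40.61 × 0.015 = 0.6091 m/d
v_s = q/n_e = 0.6091/0.07 = 8.702 m/d
t = L / v = 2540 / 8.702 = 291.9 d

292 days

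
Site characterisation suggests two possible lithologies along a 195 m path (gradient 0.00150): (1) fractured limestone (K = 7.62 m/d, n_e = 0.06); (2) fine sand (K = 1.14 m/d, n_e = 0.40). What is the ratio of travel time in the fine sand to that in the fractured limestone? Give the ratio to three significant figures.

Unit 1 (fractured limestone): v = 7.62×0.0015/0.06 = 0.1905 m/d, t = 195/0.1905 = 1024 d
Unit 2 (fine sand): v = 1.14×0.0015/0.40 = 0.004275 m/d, t = 195/0.004275 = 45610 d
t(fine sand) / t(fractured limestone) = 45610/1024 = 44.6

44.6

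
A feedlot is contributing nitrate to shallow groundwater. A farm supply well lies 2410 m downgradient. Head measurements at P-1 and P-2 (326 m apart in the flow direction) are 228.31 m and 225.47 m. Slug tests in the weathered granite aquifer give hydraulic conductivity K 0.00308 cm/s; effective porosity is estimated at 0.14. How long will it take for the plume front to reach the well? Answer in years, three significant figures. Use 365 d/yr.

Hydraulic gradient i = (228.31 − 225.47) / 326 = 2.84 / 326 = 0.008712
K = 0.00308 cm/s × 864 = 2.661 m/d
Specific discharge q = 2.661 × 0.008712 = 0.02318 m/d
v = Ki/n = 2.661·0.008712/0.14 = 0.1656 m/d
t = L / v = 2410 / 0.1656 = 14550 d
   = 14550 / 365 = 39.9 yr

39.9 years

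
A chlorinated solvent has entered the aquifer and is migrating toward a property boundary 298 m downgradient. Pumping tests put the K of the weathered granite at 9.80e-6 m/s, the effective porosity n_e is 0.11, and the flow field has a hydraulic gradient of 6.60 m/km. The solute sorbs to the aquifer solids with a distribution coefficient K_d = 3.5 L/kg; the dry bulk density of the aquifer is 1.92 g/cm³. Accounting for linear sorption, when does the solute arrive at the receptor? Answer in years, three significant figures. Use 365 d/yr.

K = 9.80e-6 m/s × 86400 s/d = 0.8467 m/d
Specific discharge q = 0.8467 × 0.0066 = 0.005588 m/d
v = Ki/n = 0.8467·0.0066/0.11 = 0.05080 m/d
Retardation R = 1 + ρ_b·K_d/n = 1 + 1.92×3.5/0.11 = 62.09
Contaminant velocity v_c = v/R = 0.05080/62.09 = 8.182e-4 m/d
t = L/v_c = 298/8.182e-4 = 364200 d
   = 364200/365 = 998 yr

998 years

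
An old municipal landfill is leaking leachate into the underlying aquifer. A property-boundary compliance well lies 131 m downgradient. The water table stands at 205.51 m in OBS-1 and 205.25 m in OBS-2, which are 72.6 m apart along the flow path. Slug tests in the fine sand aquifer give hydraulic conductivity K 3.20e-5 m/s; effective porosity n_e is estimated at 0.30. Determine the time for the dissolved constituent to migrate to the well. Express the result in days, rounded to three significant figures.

Hydraulic gradient i = (205.51 − 205.25) / 72.6 = 0.26 / 72.6 = 0.003581
K = 3.20e-5 m/s × 86400 s/d = 2.765 m/d
Specific discharge q = 2.765 × 0.003581 = 0.009901 m/d
Seepage velocity v = q / n = 0.009901 / 0.30 = 0.03300 m/d
t = L / v = 131 / 0.03300 = 3969 d

3970 days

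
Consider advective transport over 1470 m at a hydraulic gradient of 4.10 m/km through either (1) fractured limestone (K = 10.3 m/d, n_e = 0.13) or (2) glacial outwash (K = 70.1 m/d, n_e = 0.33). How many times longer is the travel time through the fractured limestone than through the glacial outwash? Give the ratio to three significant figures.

Unit 1 (fractured limestone): v = 10.3×0.0041/0.13 = 0.3248 m/d, t = 1470/0.3248 = 4525 d
Unit 2 (glacial outwash): v = 70.1×0.0041/0.33 = 0.8709 m/d, t = 1470/0.8709 = 1688 d
t(fractured limestone) / t(glacial outwash) = 4525/1688 = 2.68

2.68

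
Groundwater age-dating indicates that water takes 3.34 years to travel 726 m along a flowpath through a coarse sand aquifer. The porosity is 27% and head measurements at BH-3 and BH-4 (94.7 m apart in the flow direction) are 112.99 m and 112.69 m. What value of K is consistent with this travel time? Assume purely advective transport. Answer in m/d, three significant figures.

50.8 m/d

Hydraulic gradient i = (112.99 − 112.69) / 94.7 = 0.30 / 94.7 = 0.003168
t = 3.34 years = 1219 d
v = L / t = 726 / 1219 = 0.5955 m/d
K = v · n / i = 0.5955 × 0.27 / 0.003168 = 50.8 m/d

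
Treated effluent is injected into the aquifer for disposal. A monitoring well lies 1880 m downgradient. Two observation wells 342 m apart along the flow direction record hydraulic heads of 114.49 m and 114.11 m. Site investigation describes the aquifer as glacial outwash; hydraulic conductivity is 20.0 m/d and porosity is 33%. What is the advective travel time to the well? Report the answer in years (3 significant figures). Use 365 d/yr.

76.5 years

Hydraulic gradient i = (114.49 − 114.11) / 342 = 0.38 / 342 = 0.001111
q = Ki = 20.0 × 0.001111 = 0.02222 m/d
v_s = q/n_e = 0.02222/0.33 = 0.06734 m/d
t = L / v = 1880 / 0.06734 = 27920 d
   = 27920 / 365 = 76.5 yr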